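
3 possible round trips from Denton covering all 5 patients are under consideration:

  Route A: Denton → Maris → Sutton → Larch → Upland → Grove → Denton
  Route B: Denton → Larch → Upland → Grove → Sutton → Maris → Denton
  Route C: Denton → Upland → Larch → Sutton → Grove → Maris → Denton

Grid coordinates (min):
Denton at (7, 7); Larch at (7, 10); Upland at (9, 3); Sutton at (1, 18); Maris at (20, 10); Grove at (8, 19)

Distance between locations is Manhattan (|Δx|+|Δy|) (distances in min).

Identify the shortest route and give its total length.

Route A: 16 + 27 + 14 + 9 + 17 + 13 = 96
Route B: 3 + 9 + 17 + 8 + 27 + 16 = 80
Route C: 6 + 9 + 14 + 8 + 21 + 16 = 74

74 min — Route C is the shortest.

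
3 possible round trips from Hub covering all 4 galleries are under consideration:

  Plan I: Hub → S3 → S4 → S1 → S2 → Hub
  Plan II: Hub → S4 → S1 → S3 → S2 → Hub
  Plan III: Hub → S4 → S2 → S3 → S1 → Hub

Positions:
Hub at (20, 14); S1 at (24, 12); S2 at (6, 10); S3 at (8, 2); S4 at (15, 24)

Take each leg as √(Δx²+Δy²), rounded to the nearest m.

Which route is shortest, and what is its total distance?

Plan I: 17 + 23 + 15 + 18 + 15 = 88
Plan II: 11 + 15 + 19 + 8 + 15 = 68
Plan III: 11 + 17 + 8 + 19 + 4 = 59

59 m — Plan III is the shortest.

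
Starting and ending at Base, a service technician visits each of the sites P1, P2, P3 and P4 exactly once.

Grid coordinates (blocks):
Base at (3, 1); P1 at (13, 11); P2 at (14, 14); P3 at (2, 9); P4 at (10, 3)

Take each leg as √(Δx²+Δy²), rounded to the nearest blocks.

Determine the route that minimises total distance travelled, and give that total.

Minimum total distance: 40 blocks.

With 4 stops there are 4!/2 = 12 distinct round trips (a route and its reverse cost the same).
Base - P1 - P2 - P3 - P4 - Base: 14+3+13+10+7 = 47
Base - P1 - P2 - P4 - P3 - Base: 14+3+12+10+8 = 47
Base - P1 - P3 - P2 - P4 - Base: 14+11+13+12+7 = 57
Base - P1 - P3 - P4 - P2 - Base: 14+11+10+12+17 = 64
Base - P1 - P4 - P2 - P3 - Base: 14+9+12+13+8 = 56
Base - P1 - P4 - P3 - P2 - Base: 14+9+10+13+17 = 63
Base - P2 - P1 - P3 - P4 - Base: 17+3+11+10+7 = 48
Base - P2 - P1 - P4 - P3 - Base: 17+3+9+10+8 = 47
Base - P2 - P3 - P1 - P4 - Base: 17+13+11+9+7 = 57
Base - P2 - P4 - P1 - P3 - Base: 17+12+9+11+8 = 57
Base - P3 - P1 - P2 - P4 - Base: 8+11+3+12+7 = 41
Base - P3 - P2 - P1 - P4 - Base: 8+13+3+9+7 = 40
The minimum is 40.
One optimal route: Base → P3 → P2 → P1 → P4 → Base (or its reverse).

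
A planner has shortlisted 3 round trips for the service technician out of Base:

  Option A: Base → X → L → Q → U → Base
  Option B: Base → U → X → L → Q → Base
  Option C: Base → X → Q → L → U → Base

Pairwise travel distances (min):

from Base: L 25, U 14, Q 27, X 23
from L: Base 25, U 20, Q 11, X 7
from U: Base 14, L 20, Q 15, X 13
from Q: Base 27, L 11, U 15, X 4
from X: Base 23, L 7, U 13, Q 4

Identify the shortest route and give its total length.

Option A: 23 + 7 + 11 + 15 + 14 = 70
Option B: 14 + 13 + 7 + 11 + 27 = 72
Option C: 23 + 4 + 11 + 20 + 14 = 72

70 min — Option A is the shortest.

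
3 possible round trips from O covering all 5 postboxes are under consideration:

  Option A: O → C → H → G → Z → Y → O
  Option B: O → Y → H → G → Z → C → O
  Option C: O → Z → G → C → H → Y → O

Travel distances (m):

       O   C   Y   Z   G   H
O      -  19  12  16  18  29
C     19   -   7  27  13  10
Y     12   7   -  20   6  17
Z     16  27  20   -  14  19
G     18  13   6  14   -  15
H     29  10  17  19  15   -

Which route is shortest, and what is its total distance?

82 m — Option C is the shortest.

Option A: 19 + 10 + 15 + 14 + 20 + 12 = 90
Option B: 12 + 17 + 15 + 14 + 27 + 19 = 104
Option C: 16 + 14 + 13 + 10 + 17 + 12 = 82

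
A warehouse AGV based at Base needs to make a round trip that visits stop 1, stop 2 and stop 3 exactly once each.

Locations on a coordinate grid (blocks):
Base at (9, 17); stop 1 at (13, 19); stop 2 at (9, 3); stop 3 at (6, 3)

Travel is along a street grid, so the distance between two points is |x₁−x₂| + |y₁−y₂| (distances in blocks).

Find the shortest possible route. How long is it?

There are 3 distinct closed tours to check (reversals are equivalent).
Base - stop 1 - stop 2 - stop 3 - Base: 6+20+3+17 = 46
Base - stop 1 - stop 3 - stop 2 - Base: 6+23+3+14 = 46
Base - stop 2 - stop 1 - stop 3 - Base: 14+20+23+17 = 74
The minimum is 46.
One optimal route: Base → stop 1 → stop 2 → stop 3 → Base (or its reverse).

Shortest round trip = 46 blocks.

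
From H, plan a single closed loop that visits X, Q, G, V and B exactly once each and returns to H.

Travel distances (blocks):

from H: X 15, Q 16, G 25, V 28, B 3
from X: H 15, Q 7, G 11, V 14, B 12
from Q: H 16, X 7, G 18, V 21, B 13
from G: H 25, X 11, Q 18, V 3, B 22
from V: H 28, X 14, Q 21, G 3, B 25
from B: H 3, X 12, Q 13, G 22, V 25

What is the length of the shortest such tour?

There are 60 distinct closed tours to check (reversals are equivalent).
H - X - Q - G - V - B - H: 15+7+18+3+25+3 = 71
H - X - Q - G - B - V - H: 15+7+18+22+25+28 = 115
H - X - Q - V - G - B - H: 15+7+21+3+22+3 = 71
H - X - Q - V - B - G - H: 15+7+21+25+22+25 = 115
H - X - Q - B - G - V - H: 15+7+13+22+3+28 = 88
H - X - Q - B - V - G - H: 15+7+13+25+3+25 = 88
H - X - G - Q - V - B - H: 15+11+18+21+25+3 = 93
H - X - G - Q - B - V - H: 15+11+18+13+25+28 = 110
H - X - G - V - Q - B - H: 15+11+3+21+13+3 = 66
H - X - G - V - B - Q - H: 15+11+3+25+13+16 = 83
H - X - G - B - Q - V - H: 15+11+22+13+21+28 = 110
H - X - G - B - V - Q - H: 15+11+22+25+21+16 = 110
H - X - V - Q - G - B - H: 15+14+21+18+22+3 = 93
H - X - V - Q - B - G - H: 15+14+21+13+22+25 = 110
… (46 more)
H - Q - X - G - V - B - H: 16+7+11+3+25+3 = 65  ← best
The minimum is 65.
One optimal route: H → Q → X → G → V → B → H (or its reverse).

Minimum total distance: 65 blocks.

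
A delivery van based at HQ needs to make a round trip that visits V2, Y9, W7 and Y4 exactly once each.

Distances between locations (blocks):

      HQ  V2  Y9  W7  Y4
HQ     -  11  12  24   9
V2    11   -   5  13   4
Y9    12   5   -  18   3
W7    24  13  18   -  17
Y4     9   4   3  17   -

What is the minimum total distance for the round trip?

There are 12 distinct closed tours to check (reversals are equivalent).
HQ→V2→Y9→W7→Y4→HQ: 11+5+18+17+9 = 60
HQ→V2→Y9→Y4→W7→HQ: 11+5+3+17+24 = 60
HQ→V2→W7→Y9→Y4→HQ: 11+13+18+3+9 = 54
HQ→V2→W7→Y4→Y9→HQ: 11+13+17+3+12 = 56
HQ→V2→Y4→Y9→W7→HQ: 11+4+3+18+24 = 60
HQ→V2→Y4→W7→Y9→HQ: 11+4+17+18+12 = 62
HQ→Y9→V2→W7→Y4→HQ: 12+5+13+17+9 = 56
HQ→Y9→V2→Y4→W7→HQ: 12+5+4+17+24 = 62
HQ→Y9→W7→V2→Y4→HQ: 12+18+13+4+9 = 56
HQ→Y9→Y4→V2→W7→HQ: 12+3+4+13+24 = 56
HQ→W7→V2→Y9→Y4→HQ: 24+13+5+3+9 = 54
HQ→W7→Y9→V2→Y4→HQ: 24+18+5+4+9 = 60
The minimum is 54.
One optimal route: HQ → V2 → W7 → Y9 → Y4 → HQ (or its reverse).

54 blocks — the shortest possible round trip.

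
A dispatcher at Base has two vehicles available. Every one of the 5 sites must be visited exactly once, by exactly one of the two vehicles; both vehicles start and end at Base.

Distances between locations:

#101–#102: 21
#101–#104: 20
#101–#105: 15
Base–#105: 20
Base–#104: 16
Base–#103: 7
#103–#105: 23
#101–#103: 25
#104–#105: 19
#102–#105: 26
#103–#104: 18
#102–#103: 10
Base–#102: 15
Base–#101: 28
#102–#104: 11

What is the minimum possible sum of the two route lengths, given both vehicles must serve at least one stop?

Minimum combined distance: 95.

Try each way of splitting the stops between the two vehicles (each non-empty) and, for each split, find the best tour for each vehicle:
  {#101} + {#102, #103, #104, #105}: 56 + 67 = 123
  {#102} + {#101, #103, #104, #105}: 30 + 80 = 110
  {#101, #102} + {#103, #104, #105}: 64 + 64 = 128
  {#103} + {#101, #102, #104, #105}: 14 + 81 = 95
  {#101, #103} + {#102, #104, #105}: 60 + 65 = 125
  {#102, #103} + {#101, #104, #105}: 32 + 71 = 103
  … (15 splits in total)
Best: vehicle 1 Base → #103 → Base = 14; vehicle 2 Base → #102 → #104 → #101 → #105 → Base = 81; combined 95.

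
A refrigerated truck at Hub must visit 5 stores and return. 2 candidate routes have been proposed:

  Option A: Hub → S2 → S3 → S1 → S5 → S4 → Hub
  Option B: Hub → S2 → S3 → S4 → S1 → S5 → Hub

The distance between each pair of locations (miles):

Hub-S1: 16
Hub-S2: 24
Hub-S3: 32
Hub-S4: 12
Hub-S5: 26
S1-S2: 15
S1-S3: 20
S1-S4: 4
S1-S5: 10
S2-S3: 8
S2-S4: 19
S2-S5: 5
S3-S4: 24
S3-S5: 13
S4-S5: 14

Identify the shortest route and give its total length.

Option A: 24 + 8 + 20 + 10 + 14 + 12 = 88
Option B: 24 + 8 + 24 + 4 + 10 + 26 = 96

88 miles — Option A is the shortest.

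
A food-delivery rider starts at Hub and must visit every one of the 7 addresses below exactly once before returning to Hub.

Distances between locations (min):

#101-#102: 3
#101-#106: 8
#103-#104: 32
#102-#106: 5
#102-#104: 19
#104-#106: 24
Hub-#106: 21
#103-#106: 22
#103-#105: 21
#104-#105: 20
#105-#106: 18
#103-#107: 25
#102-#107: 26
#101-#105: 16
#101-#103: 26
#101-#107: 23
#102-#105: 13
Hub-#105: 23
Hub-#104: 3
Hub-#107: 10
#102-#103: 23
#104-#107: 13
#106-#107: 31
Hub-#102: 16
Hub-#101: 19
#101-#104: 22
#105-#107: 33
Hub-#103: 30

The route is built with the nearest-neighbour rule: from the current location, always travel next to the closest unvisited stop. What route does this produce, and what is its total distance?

116 min along Hub → #104 → #107 → #101 → #102 → #106 → #105 → #103 → Hub.

At Hub the remaining stops are #104 3, #107 10, #102 16, #101 19, #106 21, #105 23, #103 30; go to #104.
At #104 the remaining stops are #107 13, #102 19, #105 20, #101 22, #106 24, #103 32; go to #107.
At #107 the remaining stops are #101 23, #103 25, #102 26, #106 31, #105 33; go to #101.
At #101 the remaining stops are #102 3, #106 8, #105 16, #103 26; go to #102.
At #102 the remaining stops are #106 5, #105 13, #103 23; go to #106.
At #106 the remaining stops are #105 18, #103 22; go to #105.
At #105 the remaining stops are #103 21; go to #103.
Return #103→Hub: 30.
Total = 3 + 13 + 23 + 3 + 5 + 18 + 21 + 30 = 116.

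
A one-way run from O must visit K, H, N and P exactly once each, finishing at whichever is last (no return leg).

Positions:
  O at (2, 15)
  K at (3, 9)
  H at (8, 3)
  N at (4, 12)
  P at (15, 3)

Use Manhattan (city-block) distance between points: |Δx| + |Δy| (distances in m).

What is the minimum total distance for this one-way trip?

Minimum one-way distance = 27 m.

There are 4! = 24 possible orderings.
O → K → H → N → P: 7+11+13+20 = 51
O → K → H → P → N: 7+11+7+20 = 45
O → K → N → H → P: 7+4+13+7 = 31
O → K → N → P → H: 7+4+20+7 = 38
O → K → P → H → N: 7+18+7+13 = 45
O → K → P → N → H: 7+18+20+13 = 58
O → H → K → N → P: 18+11+4+20 = 53
O → H → K → P → N: 18+11+18+20 = 67
O → H → N → K → P: 18+13+4+18 = 53
O → H → N → P → K: 18+13+20+18 = 69
O → H → P → K → N: 18+7+18+4 = 47
O → H → P → N → K: 18+7+20+4 = 49
O → N → K → H → P: 5+4+11+7 = 27
O → N → K → P → H: 5+4+18+7 = 34
… (10 more)
The minimum is 27.
One shortest path: O → N → K → H → P.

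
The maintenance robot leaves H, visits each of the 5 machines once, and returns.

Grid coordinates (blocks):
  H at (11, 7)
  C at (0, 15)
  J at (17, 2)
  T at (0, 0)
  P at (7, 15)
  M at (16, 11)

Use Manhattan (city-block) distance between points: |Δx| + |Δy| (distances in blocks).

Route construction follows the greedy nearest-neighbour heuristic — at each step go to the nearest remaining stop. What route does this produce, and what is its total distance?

72 blocks along H → M → J → T → C → P → H.

From H: distances to unvisited — M=9, J=11, P=12, T=18, C=19. Nearest is M (9).
From M: distances to unvisited — J=10, P=13, C=20, T=27. Nearest is J (10).
From J: distances to unvisited — T=19, P=23, C=30. Nearest is T (19).
From T: distances to unvisited — C=15, P=22. Nearest is C (15).
From C: distances to unvisited — P=7. Nearest is P (7).
Return P→H: 12.
Total = 9 + 10 + 19 + 15 + 7 + 12 = 72.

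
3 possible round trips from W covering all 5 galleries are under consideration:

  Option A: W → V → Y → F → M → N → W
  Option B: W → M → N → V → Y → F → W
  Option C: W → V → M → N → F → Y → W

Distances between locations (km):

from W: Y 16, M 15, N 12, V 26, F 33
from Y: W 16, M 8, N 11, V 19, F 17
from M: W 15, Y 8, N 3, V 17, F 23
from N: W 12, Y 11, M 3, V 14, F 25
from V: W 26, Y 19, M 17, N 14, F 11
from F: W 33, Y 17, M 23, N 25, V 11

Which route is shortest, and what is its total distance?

Option A: 26 + 19 + 17 + 23 + 3 + 12 = 100
Option B: 15 + 3 + 14 + 19 + 17 + 33 = 101
Option C: 26 + 17 + 3 + 25 + 17 + 16 = 104

Shortest is Option A, total 100 km.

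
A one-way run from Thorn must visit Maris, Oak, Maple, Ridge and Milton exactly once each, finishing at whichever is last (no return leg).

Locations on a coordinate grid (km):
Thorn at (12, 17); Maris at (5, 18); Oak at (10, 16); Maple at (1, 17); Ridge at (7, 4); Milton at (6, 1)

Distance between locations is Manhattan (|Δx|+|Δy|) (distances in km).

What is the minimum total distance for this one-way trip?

Minimum one-way distance = 38 km.

There are 5! = 120 possible orderings.
Thorn→Maris→Oak→Maple→Ridge→Milton: 8+7+10+19+4 = 48
Thorn→Maris→Oak→Maple→Milton→Ridge: 8+7+10+21+4 = 50
Thorn→Maris→Oak→Ridge→Maple→Milton: 8+7+15+19+21 = 70
Thorn→Maris→Oak→Ridge→Milton→Maple: 8+7+15+4+21 = 55
Thorn→Maris→Oak→Milton→Maple→Ridge: 8+7+19+21+19 = 74
Thorn→Maris→Oak→Milton→Ridge→Maple: 8+7+19+4+19 = 57
Thorn→Maris→Maple→Oak→Ridge→Milton: 8+5+10+15+4 = 42
Thorn→Maris→Maple→Oak→Milton→Ridge: 8+5+10+19+4 = 46
Thorn→Maris→Maple→Ridge→Oak→Milton: 8+5+19+15+19 = 66
Thorn→Maris→Maple→Ridge→Milton→Oak: 8+5+19+4+19 = 55
Thorn→Maris→Maple→Milton→Oak→Ridge: 8+5+21+19+15 = 68
Thorn→Maris→Maple→Milton→Ridge→Oak: 8+5+21+4+15 = 53
Thorn→Maris→Ridge→Oak→Maple→Milton: 8+16+15+10+21 = 70
Thorn→Maris→Ridge→Oak→Milton→Maple: 8+16+15+19+21 = 79
… (106 more)
Thorn→Oak→Maris→Maple→Ridge→Milton: 3+7+5+19+4 = 38  ← best
The minimum is 38.
One shortest path: Thorn → Oak → Maris → Maple → Ridge → Milton.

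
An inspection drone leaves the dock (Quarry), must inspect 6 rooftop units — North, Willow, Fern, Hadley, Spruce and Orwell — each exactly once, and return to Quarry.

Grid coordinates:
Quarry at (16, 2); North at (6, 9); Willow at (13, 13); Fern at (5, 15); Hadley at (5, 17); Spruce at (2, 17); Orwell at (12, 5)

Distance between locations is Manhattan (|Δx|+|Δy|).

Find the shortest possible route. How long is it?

Quarry-North-Willow-Fern-Hadley-Spruce-Orwell-Quarry: 17+11+10+2+3+22+7 = 72
Quarry-North-Willow-Fern-Hadley-Orwell-Spruce-Quarry: 17+11+10+2+19+22+29 = 110
Quarry-North-Willow-Fern-Spruce-Hadley-Orwell-Quarry: 17+11+10+5+3+19+7 = 72
Quarry-North-Willow-Fern-Spruce-Orwell-Hadley-Quarry: 17+11+10+5+22+19+26 = 110
Quarry-North-Willow-Fern-Orwell-Hadley-Spruce-Quarry: 17+11+10+17+19+3+29 = 106
Quarry-North-Willow-Fern-Orwell-Spruce-Hadley-Quarry: 17+11+10+17+22+3+26 = 106
Quarry-North-Willow-Hadley-Fern-Spruce-Orwell-Quarry: 17+11+12+2+5+22+7 = 76
Quarry-North-Willow-Hadley-Fern-Orwell-Spruce-Quarry: 17+11+12+2+17+22+29 = 110
… (352 more)
Quarry-Willow-Fern-Hadley-Spruce-North-Orwell-Quarry: 14+10+2+3+12+10+7 = 58  ← best
The minimum is 58.
One optimal route: Quarry → Willow → Fern → Hadley → Spruce → North → Orwell → Quarry (or its reverse).

Shortest round trip = 58.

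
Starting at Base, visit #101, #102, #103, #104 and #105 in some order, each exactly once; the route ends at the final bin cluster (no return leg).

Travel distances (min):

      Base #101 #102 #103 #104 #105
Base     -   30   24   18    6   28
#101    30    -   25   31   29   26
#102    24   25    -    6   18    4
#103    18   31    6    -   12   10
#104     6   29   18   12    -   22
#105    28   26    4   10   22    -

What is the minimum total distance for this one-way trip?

Shortest open route: 54 min.

There are 5! = 120 possible orderings.
Base→#101→#102→#103→#104→#105: 30+25+6+12+22 = 95
Base→#101→#102→#103→#105→#104: 30+25+6+10+22 = 93
Base→#101→#102→#104→#103→#105: 30+25+18+12+10 = 95
Base→#101→#102→#104→#105→#103: 30+25+18+22+10 = 105
Base→#101→#102→#105→#103→#104: 30+25+4+10+12 = 81
Base→#101→#102→#105→#104→#103: 30+25+4+22+12 = 93
Base→#101→#103→#102→#104→#105: 30+31+6+18+22 = 107
Base→#101→#103→#102→#105→#104: 30+31+6+4+22 = 93
Base→#101→#103→#104→#102→#105: 30+31+12+18+4 = 95
Base→#101→#103→#104→#105→#102: 30+31+12+22+4 = 99
Base→#101→#103→#105→#102→#104: 30+31+10+4+18 = 93
Base→#101→#103→#105→#104→#102: 30+31+10+22+18 = 111
Base→#101→#104→#102→#103→#105: 30+29+18+6+10 = 93
Base→#101→#104→#102→#105→#103: 30+29+18+4+10 = 91
… (106 more)
Base→#104→#103→#102→#105→#101: 6+12+6+4+26 = 54  ← best
The minimum is 54.
One shortest path: Base → #104 → #103 → #102 → #105 → #101.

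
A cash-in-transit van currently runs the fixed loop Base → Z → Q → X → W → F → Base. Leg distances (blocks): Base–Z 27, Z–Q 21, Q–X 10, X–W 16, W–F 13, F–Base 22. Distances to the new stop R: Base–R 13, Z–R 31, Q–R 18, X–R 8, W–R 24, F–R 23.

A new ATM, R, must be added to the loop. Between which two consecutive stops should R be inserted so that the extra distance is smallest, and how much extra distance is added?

Minimum extra distance: 14 blocks, inserting R between F and Base.

Insertion cost between consecutive stops i–j is d(i,R) + d(R,j) − d(i,j):
  between Base and Z: 13 + 31 − 27 = 17
  between Z and Q: 31 + 18 − 21 = 28
  between Q and X: 18 + 8 − 10 = 16
  between X and W: 8 + 24 − 16 = 16
  between W and F: 24 + 23 − 13 = 34
  between F and Base: 23 + 13 − 22 = 14
Cheapest insertion is between F and Base, adding 14.
New total = 109 + 14 = 123.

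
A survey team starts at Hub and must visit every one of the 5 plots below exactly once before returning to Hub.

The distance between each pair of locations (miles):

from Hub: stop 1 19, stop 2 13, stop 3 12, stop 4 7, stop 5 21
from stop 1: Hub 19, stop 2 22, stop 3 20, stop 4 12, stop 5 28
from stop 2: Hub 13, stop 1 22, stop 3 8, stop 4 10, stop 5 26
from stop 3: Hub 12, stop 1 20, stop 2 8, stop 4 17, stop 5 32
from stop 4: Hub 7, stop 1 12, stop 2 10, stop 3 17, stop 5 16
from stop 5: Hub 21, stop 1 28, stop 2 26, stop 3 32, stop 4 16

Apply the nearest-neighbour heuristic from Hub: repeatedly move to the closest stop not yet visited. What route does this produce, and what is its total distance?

94 miles along Hub → stop 4 → stop 2 → stop 3 → stop 1 → stop 5 → Hub.

From Hub: distances to unvisited — stop 4=7, stop 3=12, stop 2=13, stop 1=19, stop 5=21. Nearest is stop 4 (7).
From stop 4: distances to unvisited — stop 2=10, stop 1=12, stop 5=16, stop 3=17. Nearest is stop 2 (10).
From stop 2: distances to unvisited — stop 3=8, stop 1=22, stop 5=26. Nearest is stop 3 (8).
From stop 3: distances to unvisited — stop 1=20, stop 5=32. Nearest is stop 1 (20).
From stop 1: distances to unvisited — stop 5=28. Nearest is stop 5 (28).
Return stop 5→Hub: 21.
Total = 7 + 10 + 8 + 20 + 28 + 21 = 94.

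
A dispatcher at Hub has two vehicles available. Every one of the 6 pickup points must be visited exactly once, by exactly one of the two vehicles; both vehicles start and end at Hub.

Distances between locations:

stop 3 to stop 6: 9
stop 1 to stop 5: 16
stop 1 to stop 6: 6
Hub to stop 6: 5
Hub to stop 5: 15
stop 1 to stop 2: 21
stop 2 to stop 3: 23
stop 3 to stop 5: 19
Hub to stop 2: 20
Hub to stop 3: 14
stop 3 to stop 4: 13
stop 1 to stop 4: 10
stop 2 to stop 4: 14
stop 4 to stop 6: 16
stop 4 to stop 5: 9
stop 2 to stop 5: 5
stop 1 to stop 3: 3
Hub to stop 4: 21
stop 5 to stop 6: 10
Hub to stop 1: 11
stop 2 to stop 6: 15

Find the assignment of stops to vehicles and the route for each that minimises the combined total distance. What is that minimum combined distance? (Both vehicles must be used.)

There are 2^5 − 1 = 31 ways to divide the 6 stops into two non-empty groups. For each, the best each vehicle can do is its own shortest tour through its group:
  {stop 1} + {stop 2, stop 3, stop 4, stop 5, stop 6}: 22 + 61 = 83
  {stop 2} + {stop 1, stop 3, stop 4, stop 5, stop 6}: 40 + 51 = 91
  {stop 1, stop 2} + {stop 3, stop 4, stop 5, stop 6}: 52 + 51 = 103
  {stop 3} + {stop 1, stop 2, stop 4, stop 5, stop 6}: 28 + 55 = 83
  {stop 1, stop 3} + {stop 2, stop 4, stop 5, stop 6}: 28 + 55 = 83
  {stop 2, stop 3} + {stop 1, stop 4, stop 5, stop 6}: 57 + 45 = 102
  … (31 splits in total)
  {stop 1, stop 2, stop 3, stop 4, stop 5} + {stop 6}: 61 + 10 = 71  ← best
Best: vehicle 1 Hub → stop 1 → stop 3 → stop 4 → stop 2 → stop 5 → Hub = 61; vehicle 2 Hub → stop 6 → Hub = 10; combined 71.

Minimum combined distance: 71.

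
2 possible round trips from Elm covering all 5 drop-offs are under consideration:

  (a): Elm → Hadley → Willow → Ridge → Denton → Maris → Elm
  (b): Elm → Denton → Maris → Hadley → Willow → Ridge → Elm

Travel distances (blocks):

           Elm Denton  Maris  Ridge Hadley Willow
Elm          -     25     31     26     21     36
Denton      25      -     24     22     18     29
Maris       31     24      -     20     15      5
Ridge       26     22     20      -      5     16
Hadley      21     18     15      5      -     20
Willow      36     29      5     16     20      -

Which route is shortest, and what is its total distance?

(a): 21 + 20 + 16 + 22 + 24 + 31 = 134
(b): 25 + 24 + 15 + 20 + 16 + 26 = 126

126 blocks — (b) is the shortest.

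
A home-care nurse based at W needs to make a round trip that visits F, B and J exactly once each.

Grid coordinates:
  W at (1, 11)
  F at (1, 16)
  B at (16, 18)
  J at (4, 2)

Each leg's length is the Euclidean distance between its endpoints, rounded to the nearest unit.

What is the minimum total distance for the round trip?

Shortest round trip = 49.

With 3 stops there are 3!/2 = 3 distinct round trips (a route and its reverse cost the same).
W - F - B - J - W: 5+15+20+9 = 49
W - F - J - B - W: 5+14+20+17 = 56
W - B - F - J - W: 17+15+14+9 = 55
The minimum is 49.
One optimal route: W → F → B → J → W (or its reverse).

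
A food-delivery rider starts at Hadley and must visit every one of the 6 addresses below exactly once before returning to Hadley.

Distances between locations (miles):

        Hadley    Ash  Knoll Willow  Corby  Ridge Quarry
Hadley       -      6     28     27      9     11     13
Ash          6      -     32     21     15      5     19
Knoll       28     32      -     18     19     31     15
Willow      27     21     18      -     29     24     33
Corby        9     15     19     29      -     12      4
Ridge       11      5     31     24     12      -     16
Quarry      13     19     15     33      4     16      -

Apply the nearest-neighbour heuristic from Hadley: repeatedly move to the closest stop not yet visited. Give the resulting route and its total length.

Nearest-neighbour total = 87 miles; route Hadley → Ash → Ridge → Corby → Quarry → Knoll → Willow → Hadley.

From Hadley: distances to unvisited — Ash=6, Corby=9, Ridge=11, Quarry=13, Willow=27, Knoll=28. Nearest is Ash (6).
From Ash: distances to unvisited — Ridge=5, Corby=15, Quarry=19, Willow=21, Knoll=32. Nearest is Ridge (5).
From Ridge: distances to unvisited — Corby=12, Quarry=16, Willow=24, Knoll=31. Nearest is Corby (12).
From Corby: distances to unvisited — Quarry=4, Knoll=19, Willow=29. Nearest is Quarry (4).
From Quarry: distances to unvisited — Knoll=15, Willow=33. Nearest is Knoll (15).
From Knoll: distances to unvisited — Willow=18. Nearest is Willow (18).
Return Willow→Hadley: 27.
Total = 6 + 5 + 12 + 4 + 15 + 18 + 27 = 87.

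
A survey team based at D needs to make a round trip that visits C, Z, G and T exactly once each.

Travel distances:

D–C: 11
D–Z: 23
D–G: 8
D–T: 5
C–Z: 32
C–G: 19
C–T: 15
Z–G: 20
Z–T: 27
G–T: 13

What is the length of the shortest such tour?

With 4 stops there are 4!/2 = 12 distinct round trips (a route and its reverse cost the same).
D-C-Z-G-T-D: 11+32+20+13+5 = 81
D-C-Z-T-G-D: 11+32+27+13+8 = 91
D-C-G-Z-T-D: 11+19+20+27+5 = 82
D-C-G-T-Z-D: 11+19+13+27+23 = 93
D-C-T-Z-G-D: 11+15+27+20+8 = 81
D-C-T-G-Z-D: 11+15+13+20+23 = 82
D-Z-C-G-T-D: 23+32+19+13+5 = 92
D-Z-C-T-G-D: 23+32+15+13+8 = 91
D-Z-G-C-T-D: 23+20+19+15+5 = 82
D-Z-T-C-G-D: 23+27+15+19+8 = 92
D-G-C-Z-T-D: 8+19+32+27+5 = 91
D-G-Z-C-T-D: 8+20+32+15+5 = 80
The minimum is 80.
One optimal route: D → G → Z → C → T → D (or its reverse).

Minimum total distance: 80.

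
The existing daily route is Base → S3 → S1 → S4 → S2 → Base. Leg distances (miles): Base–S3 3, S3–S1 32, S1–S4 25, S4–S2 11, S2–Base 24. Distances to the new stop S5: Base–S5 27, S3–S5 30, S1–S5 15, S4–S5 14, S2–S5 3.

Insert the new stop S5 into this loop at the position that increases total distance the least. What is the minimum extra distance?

Insertion cost between consecutive stops i–j is d(i,S5) + d(S5,j) − d(i,j):
  between Base and S3: 27 + 30 − 3 = 54
  between S3 and S1: 30 + 15 − 32 = 13
  between S1 and S4: 15 + 14 − 25 = 4
  between S4 and S2: 14 + 3 − 11 = 6
  between S2 and Base: 3 + 27 − 24 = 6
Cheapest insertion is between S1 and S4, adding 4.
New total = 95 + 4 = 99.

+4 miles — insert S5 between S1 and S4.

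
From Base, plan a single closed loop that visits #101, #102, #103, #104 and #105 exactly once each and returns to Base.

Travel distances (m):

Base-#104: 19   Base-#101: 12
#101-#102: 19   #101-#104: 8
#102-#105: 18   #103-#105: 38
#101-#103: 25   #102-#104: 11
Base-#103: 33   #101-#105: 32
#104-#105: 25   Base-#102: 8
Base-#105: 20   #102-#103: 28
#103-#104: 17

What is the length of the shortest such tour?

Shortest round trip = 101 m.

There are 60 distinct closed tours to check (reversals are equivalent).
Base → #101 → #102 → #103 → #104 → #105 → Base: 12+19+28+17+25+20 = 121
Base → #101 → #102 → #103 → #105 → #104 → Base: 12+19+28+38+25+19 = 141
Base → #101 → #102 → #104 → #103 → #105 → Base: 12+19+11+17+38+20 = 117
Base → #101 → #102 → #104 → #105 → #103 → Base: 12+19+11+25+38+33 = 138
Base → #101 → #102 → #105 → #103 → #104 → Base: 12+19+18+38+17+19 = 123
Base → #101 → #102 → #105 → #104 → #103 → Base: 12+19+18+25+17+33 = 124
Base → #101 → #103 → #102 → #104 → #105 → Base: 12+25+28+11+25+20 = 121
Base → #101 → #103 → #102 → #105 → #104 → Base: 12+25+28+18+25+19 = 127
Base → #101 → #103 → #104 → #102 → #105 → Base: 12+25+17+11+18+20 = 103
Base → #101 → #103 → #104 → #105 → #102 → Base: 12+25+17+25+18+8 = 105
Base → #101 → #103 → #105 → #102 → #104 → Base: 12+25+38+18+11+19 = 123
Base → #101 → #103 → #105 → #104 → #102 → Base: 12+25+38+25+11+8 = 119
Base → #101 → #104 → #102 → #103 → #105 → Base: 12+8+11+28+38+20 = 117
Base → #101 → #104 → #102 → #105 → #103 → Base: 12+8+11+18+38+33 = 120
… (46 more)
Base → #101 → #104 → #103 → #105 → #102 → Base: 12+8+17+38+18+8 = 101  ← best
The minimum is 101.
One optimal route: Base → #101 → #104 → #103 → #105 → #102 → Base (or its reverse).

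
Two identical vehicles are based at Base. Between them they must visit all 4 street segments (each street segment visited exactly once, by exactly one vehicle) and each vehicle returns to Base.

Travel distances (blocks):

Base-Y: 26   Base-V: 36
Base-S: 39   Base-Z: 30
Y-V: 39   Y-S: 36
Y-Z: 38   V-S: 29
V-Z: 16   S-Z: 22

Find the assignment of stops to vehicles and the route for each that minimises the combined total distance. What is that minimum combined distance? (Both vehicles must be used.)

There are 2^3 − 1 = 7 ways to divide the 4 stops into two non-empty groups. For each, the best each vehicle can do is its own shortest tour through its group:
  {Y} + {V, S, Z}: 52 + 113 = 165
  {V} + {Y, S, Z}: 72 + 114 = 186
  {Y, V} + {S, Z}: 101 + 91 = 192
  {S} + {Y, V, Z}: 78 + 111 = 189
  {Y, S} + {V, Z}: 101 + 82 = 183
  {V, S} + {Y, Z}: 104 + 94 = 198
  … (7 splits in total)
Best: vehicle 1 Base → Y → Base = 52; vehicle 2 Base → V → Z → S → Base = 113; combined 165.

165 blocks — the smallest possible combined total.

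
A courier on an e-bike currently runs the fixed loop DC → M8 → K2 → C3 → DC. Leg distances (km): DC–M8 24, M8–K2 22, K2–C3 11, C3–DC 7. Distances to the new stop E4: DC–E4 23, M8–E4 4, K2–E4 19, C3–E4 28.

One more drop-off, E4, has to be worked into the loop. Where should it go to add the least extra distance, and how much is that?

Insertion cost between consecutive stops i–j is d(i,E4) + d(E4,j) − d(i,j):
  between DC and M8: 23 + 4 − 24 = 3
  between M8 and K2: 4 + 19 − 22 = 1
  between K2 and C3: 19 + 28 − 11 = 36
  between C3 and DC: 28 + 23 − 7 = 44
Cheapest insertion is between M8 and K2, adding 1.
New total = 64 + 1 = 65.

+1 km — insert E4 between M8 and K2.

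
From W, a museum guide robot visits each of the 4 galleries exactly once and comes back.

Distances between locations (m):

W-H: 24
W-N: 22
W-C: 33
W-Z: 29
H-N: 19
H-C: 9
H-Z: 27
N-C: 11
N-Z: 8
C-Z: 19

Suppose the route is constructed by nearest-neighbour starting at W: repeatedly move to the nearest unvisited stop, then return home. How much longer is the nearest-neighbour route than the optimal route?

From W: N=22, H=24, Z=29, C=33 → choose N (22).
From N: Z=8, C=11, H=19 → choose Z (8).
From Z: C=19, H=27 → choose C (19).
From C: H=9 → choose H (9).
NN route W → N → Z → C → H → W costs 82.
Optimal: W → H → C → N → Z → W costs 81 (by enumerating all 12 distinct tours).
Excess = 82 − 81 = 1.

1 m longer than the optimal tour.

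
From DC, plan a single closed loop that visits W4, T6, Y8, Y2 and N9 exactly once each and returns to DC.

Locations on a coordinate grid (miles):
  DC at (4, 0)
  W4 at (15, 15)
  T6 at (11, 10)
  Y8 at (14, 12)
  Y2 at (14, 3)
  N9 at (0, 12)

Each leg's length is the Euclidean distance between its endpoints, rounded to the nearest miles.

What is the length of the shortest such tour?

DC → W4 → T6 → Y8 → Y2 → N9 → DC: 19+6+4+9+17+13 = 68
DC → W4 → T6 → Y8 → N9 → Y2 → DC: 19+6+4+14+17+10 = 70
DC → W4 → T6 → Y2 → Y8 → N9 → DC: 19+6+8+9+14+13 = 69
DC → W4 → T6 → Y2 → N9 → Y8 → DC: 19+6+8+17+14+16 = 80
DC → W4 → T6 → N9 → Y8 → Y2 → DC: 19+6+11+14+9+10 = 69
DC → W4 → T6 → N9 → Y2 → Y8 → DC: 19+6+11+17+9+16 = 78
DC → W4 → Y8 → T6 → Y2 → N9 → DC: 19+3+4+8+17+13 = 64
DC → W4 → Y8 → T6 → N9 → Y2 → DC: 19+3+4+11+17+10 = 64
DC → W4 → Y8 → Y2 → T6 → N9 → DC: 19+3+9+8+11+13 = 63
DC → W4 → Y8 → Y2 → N9 → T6 → DC: 19+3+9+17+11+12 = 71
DC → W4 → Y8 → N9 → T6 → Y2 → DC: 19+3+14+11+8+10 = 65
DC → W4 → Y8 → N9 → Y2 → T6 → DC: 19+3+14+17+8+12 = 73
DC → W4 → Y2 → T6 → Y8 → N9 → DC: 19+12+8+4+14+13 = 70
DC → W4 → Y2 → T6 → N9 → Y8 → DC: 19+12+8+11+14+16 = 80
… (46 more)
DC → Y2 → Y8 → W4 → T6 → N9 → DC: 10+9+3+6+11+13 = 52  ← best
The minimum is 52.
One optimal route: DC → Y2 → Y8 → W4 → T6 → N9 → DC (or its reverse).

52 miles — the shortest possible round trip.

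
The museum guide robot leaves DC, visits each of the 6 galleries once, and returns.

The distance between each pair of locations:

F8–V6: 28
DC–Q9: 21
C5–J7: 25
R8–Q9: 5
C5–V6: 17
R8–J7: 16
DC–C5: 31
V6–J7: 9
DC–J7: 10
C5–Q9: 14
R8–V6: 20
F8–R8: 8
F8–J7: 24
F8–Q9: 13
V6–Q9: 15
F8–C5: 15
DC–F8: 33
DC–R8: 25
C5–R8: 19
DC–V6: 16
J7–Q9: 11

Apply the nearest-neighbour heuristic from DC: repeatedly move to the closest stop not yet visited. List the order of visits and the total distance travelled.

Total distance 93 via the nearest-neighbour route DC → J7 → V6 → Q9 → R8 → F8 → C5 → DC.

At DC the remaining stops are J7 10, V6 16, Q9 21, R8 25, C5 31, F8 33; go to J7.
At J7 the remaining stops are V6 9, Q9 11, R8 16, F8 24, C5 25; go to V6.
At V6 the remaining stops are Q9 15, C5 17, R8 20, F8 28; go to Q9.
At Q9 the remaining stops are R8 5, F8 13, C5 14; go to R8.
At R8 the remaining stops are F8 8, C5 19; go to F8.
At F8 the remaining stops are C5 15; go to C5.
Return C5→DC: 31.
Total = 10 + 9 + 15 + 5 + 8 + 15 + 31 = 93.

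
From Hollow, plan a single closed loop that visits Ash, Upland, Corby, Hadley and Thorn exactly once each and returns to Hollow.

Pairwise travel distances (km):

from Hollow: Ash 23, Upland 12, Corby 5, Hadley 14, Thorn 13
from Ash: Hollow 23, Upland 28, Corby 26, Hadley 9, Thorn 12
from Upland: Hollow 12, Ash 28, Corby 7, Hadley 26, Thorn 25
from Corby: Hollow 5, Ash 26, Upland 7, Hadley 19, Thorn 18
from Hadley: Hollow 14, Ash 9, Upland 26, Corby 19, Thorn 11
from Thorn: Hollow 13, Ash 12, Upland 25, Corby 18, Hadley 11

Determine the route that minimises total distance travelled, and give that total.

There are 60 distinct closed tours to check (reversals are equivalent).
Hollow→Ash→Upland→Corby→Hadley→Thorn→Hollow: 23+28+7+19+11+13 = 101
Hollow→Ash→Upland→Corby→Thorn→Hadley→Hollow: 23+28+7+18+11+14 = 101
Hollow→Ash→Upland→Hadley→Corby→Thorn→Hollow: 23+28+26+19+18+13 = 127
Hollow→Ash→Upland→Hadley→Thorn→Corby→Hollow: 23+28+26+11+18+5 = 111
Hollow→Ash→Upland→Thorn→Corby→Hadley→Hollow: 23+28+25+18+19+14 = 127
Hollow→Ash→Upland→Thorn→Hadley→Corby→Hollow: 23+28+25+11+19+5 = 111
Hollow→Ash→Corby→Upland→Hadley→Thorn→Hollow: 23+26+7+26+11+13 = 106
Hollow→Ash→Corby→Upland→Thorn→Hadley→Hollow: 23+26+7+25+11+14 = 106
Hollow→Ash→Corby→Hadley→Upland→Thorn→Hollow: 23+26+19+26+25+13 = 132
Hollow→Ash→Corby→Hadley→Thorn→Upland→Hollow: 23+26+19+11+25+12 = 116
Hollow→Ash→Corby→Thorn→Upland→Hadley→Hollow: 23+26+18+25+26+14 = 132
Hollow→Ash→Corby→Thorn→Hadley→Upland→Hollow: 23+26+18+11+26+12 = 116
Hollow→Ash→Hadley→Upland→Corby→Thorn→Hollow: 23+9+26+7+18+13 = 96
Hollow→Ash→Hadley→Upland→Thorn→Corby→Hollow: 23+9+26+25+18+5 = 106
… (46 more)
Hollow→Upland→Corby→Hadley→Ash→Thorn→Hollow: 12+7+19+9+12+13 = 72  ← best
The minimum is 72.
One optimal route: Hollow → Upland → Corby → Hadley → Ash → Thorn → Hollow (or its reverse).

Minimum total distance: 72 km.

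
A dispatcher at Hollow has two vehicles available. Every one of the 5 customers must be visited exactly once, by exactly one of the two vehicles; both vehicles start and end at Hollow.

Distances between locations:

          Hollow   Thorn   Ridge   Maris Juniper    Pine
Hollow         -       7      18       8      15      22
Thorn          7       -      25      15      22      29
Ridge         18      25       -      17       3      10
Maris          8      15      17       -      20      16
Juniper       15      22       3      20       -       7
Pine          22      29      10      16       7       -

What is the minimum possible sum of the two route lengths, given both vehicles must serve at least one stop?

Check every non-empty split of the stops between the two vehicles; for each half take its own optimal tour:
  {Thorn} + {Ridge, Maris, Juniper, Pine}: 14 + 52 = 66
  {Ridge} + {Thorn, Maris, Juniper, Pine}: 36 + 60 = 96
  {Thorn, Ridge} + {Maris, Juniper, Pine}: 50 + 46 = 96
  {Maris} + {Thorn, Ridge, Juniper, Pine}: 16 + 64 = 80
  {Thorn, Maris} + {Ridge, Juniper, Pine}: 30 + 50 = 80
  {Ridge, Maris} + {Thorn, Juniper, Pine}: 43 + 58 = 101
  … (15 splits in total)
Best: vehicle 1 Hollow → Thorn → Hollow = 14; vehicle 2 Hollow → Ridge → Juniper → Pine → Maris → Hollow = 52; combined 66.

Minimum combined distance: 66.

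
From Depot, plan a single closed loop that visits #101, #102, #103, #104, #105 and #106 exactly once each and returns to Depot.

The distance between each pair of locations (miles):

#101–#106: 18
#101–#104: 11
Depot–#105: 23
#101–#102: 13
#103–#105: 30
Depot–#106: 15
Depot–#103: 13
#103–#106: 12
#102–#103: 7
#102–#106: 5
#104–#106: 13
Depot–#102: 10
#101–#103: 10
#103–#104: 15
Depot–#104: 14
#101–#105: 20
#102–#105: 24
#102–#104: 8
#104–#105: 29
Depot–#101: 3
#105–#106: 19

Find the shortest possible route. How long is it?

With 6 stops there are 6!/2 = 360 distinct round trips (a route and its reverse cost the same).
Depot→#101→#102→#103→#104→#105→#106→Depot: 3+13+7+15+29+19+15 = 101
Depot→#101→#102→#103→#104→#106→#105→Depot: 3+13+7+15+13+19+23 = 93
Depot→#101→#102→#103→#105→#104→#106→Depot: 3+13+7+30+29+13+15 = 110
Depot→#101→#102→#103→#105→#106→#104→Depot: 3+13+7+30+19+13+14 = 99
Depot→#101→#102→#103→#106→#104→#105→Depot: 3+13+7+12+13+29+23 = 100
Depot→#101→#102→#103→#106→#105→#104→Depot: 3+13+7+12+19+29+14 = 97
Depot→#101→#102→#104→#103→#105→#106→Depot: 3+13+8+15+30+19+15 = 103
Depot→#101→#102→#104→#103→#106→#105→Depot: 3+13+8+15+12+19+23 = 93
… (352 more)
Depot→#101→#103→#102→#104→#106→#105→Depot: 3+10+7+8+13+19+23 = 83  ← best
The minimum is 83.
One optimal route: Depot → #101 → #103 → #102 → #104 → #106 → #105 → Depot (or its reverse).

Minimum total distance: 83 miles.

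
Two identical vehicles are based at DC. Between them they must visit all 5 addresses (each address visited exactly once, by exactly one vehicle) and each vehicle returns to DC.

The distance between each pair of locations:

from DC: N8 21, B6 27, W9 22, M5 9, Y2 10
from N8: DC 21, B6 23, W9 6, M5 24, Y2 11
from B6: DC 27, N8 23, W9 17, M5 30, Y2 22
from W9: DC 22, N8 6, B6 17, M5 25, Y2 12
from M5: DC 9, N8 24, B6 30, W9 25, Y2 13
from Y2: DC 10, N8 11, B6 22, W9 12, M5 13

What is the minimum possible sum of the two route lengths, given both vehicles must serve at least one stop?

There are 2^4 − 1 = 15 ways to divide the 5 stops into two non-empty groups. For each, the best each vehicle can do is its own shortest tour through its group:
  {N8} + {B6, W9, M5, Y2}: 42 + 78 = 120
  {B6} + {N8, W9, M5, Y2}: 54 + 61 = 115
  {N8, B6} + {W9, M5, Y2}: 71 + 56 = 127
  {W9} + {N8, B6, M5, Y2}: 44 + 83 = 127
  {N8, W9} + {B6, M5, Y2}: 49 + 71 = 120
  {B6, W9} + {N8, M5, Y2}: 66 + 54 = 120
  … (15 splits in total)
  {M5} + {N8, B6, W9, Y2}: 18 + 71 = 89  ← best
Best: vehicle 1 DC → M5 → DC = 18; vehicle 2 DC → B6 → W9 → N8 → Y2 → DC = 71; combined 89.

Minimum combined distance: 89.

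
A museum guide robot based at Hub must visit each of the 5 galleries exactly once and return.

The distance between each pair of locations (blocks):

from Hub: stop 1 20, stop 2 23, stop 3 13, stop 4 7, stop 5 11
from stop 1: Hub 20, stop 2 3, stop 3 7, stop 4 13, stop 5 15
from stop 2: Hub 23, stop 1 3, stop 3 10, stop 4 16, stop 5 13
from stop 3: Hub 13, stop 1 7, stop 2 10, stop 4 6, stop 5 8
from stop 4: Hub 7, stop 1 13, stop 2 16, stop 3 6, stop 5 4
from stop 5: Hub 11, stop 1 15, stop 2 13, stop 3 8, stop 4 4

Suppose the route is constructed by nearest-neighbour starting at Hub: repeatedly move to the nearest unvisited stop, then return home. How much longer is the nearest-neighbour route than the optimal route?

5 blocks longer than the optimal tour.

Hub: stop 4=7, stop 5=11, stop 3=13, stop 1=20, stop 2=23 ⇒ stop 4
stop 4: stop 5=4, stop 3=6, stop 1=13, stop 2=16 ⇒ stop 5
stop 5: stop 3=8, stop 2=13, stop 1=15 ⇒ stop 3
stop 3: stop 1=7, stop 2=10 ⇒ stop 1
stop 1: stop 2=3 ⇒ stop 2
NN route Hub → stop 4 → stop 5 → stop 3 → stop 1 → stop 2 → Hub costs 52.
Optimal: Hub → stop 3 → stop 1 → stop 2 → stop 5 → stop 4 → Hub costs 47 (by enumerating all 60 distinct tours).
Excess = 52 − 47 = 5.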